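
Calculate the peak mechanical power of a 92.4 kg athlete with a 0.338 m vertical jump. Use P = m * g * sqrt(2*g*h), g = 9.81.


First, sqrt(2gh) = sqrt(2 * 9.81 * 0.338)
= sqrt(6.63156) = 2.575182 m/s
Power = 92.4 * 9.81 * 2.575182 = 2334.26 W

2334.26 W


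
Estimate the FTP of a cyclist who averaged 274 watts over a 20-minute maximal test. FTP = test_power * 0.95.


FTP = 274 * 0.95 = 260.3 W

260.3 W


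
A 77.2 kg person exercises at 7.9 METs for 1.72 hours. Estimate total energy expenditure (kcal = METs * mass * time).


Energy = METs * mass(kg) * time(h)
= 7.9 * 77.2 * 1.72
= 1048.99 kcal

1048.99 kcal


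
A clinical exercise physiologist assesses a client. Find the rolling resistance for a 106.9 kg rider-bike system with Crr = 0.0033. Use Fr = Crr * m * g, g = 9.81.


m * g = 106.9 * 9.81 = 1048.689 N
Fr = 0.0033 * 1048.689 = 3.461 N

3.461 N


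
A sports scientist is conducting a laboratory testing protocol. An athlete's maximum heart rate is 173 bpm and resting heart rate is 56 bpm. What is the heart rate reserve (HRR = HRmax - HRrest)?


HRR = HRmax - HRrest
= 173 - 56
= 117 bpm

117 bpm


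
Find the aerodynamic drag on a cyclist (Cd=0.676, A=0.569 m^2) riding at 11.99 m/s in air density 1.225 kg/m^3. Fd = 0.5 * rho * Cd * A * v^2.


Fd = 0.5 * 1.225 * 0.676 * 0.569 * 11.99^2
= 0.5 * 1.225 * 0.676 * 0.569 * 143.7601
= 33.869 N

33.869 N


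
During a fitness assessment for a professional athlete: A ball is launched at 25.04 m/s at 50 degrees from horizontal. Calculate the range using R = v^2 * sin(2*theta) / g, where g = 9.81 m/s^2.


sin(2 * 50) = sin(100) = 0.984808
v^2 = 25.04^2 = 627.0016
R = 627.0016 * 0.984808 / 9.81
= 62.944 m

62.944 m


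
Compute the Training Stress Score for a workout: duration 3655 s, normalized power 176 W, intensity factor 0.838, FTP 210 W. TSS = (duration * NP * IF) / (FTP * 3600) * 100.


Product = 3655 * 176 * 0.838 = 539068.64
Base = 210 * 3600 = 756000
TSS = 539068.64 / 756000 * 100 = 71.31

71.31 TSS


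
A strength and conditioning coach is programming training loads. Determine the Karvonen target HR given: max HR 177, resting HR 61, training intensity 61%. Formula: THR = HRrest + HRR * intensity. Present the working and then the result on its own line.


HRR = HRmax - HRrest = 177 - 61 = 116
THR = 61 + 116 * 0.61
= 131.76 bpm

131.76 bpm


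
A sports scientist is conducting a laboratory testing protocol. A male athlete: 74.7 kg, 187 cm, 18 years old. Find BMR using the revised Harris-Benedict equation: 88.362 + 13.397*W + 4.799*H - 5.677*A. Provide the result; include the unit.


Intercept = 88.362
Weight contribution = 13.397 * 74.7 = 1000.7559
Height contribution = 4.799 * 187 = 897.413
Age contribution = 5.677 * 18 = 102.186
BMR = 88.362 + 1000.7559 + 897.413 - 102.186
= 1884.34 kcal/day

1884.34 kcal/day


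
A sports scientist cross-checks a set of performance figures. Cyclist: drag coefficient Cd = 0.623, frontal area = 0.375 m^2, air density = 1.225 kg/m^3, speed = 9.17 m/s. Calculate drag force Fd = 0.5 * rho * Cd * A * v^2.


v^2 = 9.17^2 = 84.0889
Fd = 0.5 * 1.225 * 0.623 * 0.375 * 84.0889
= 12.033 N

12.033 N


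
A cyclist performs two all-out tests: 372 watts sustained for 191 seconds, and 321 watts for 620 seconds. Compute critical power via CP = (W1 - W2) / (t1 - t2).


W1 = P1 * t1 = 372 * 191 = 71052 J
W2 = P2 * t2 = 321 * 620 = 199020 J
CP = (71052 - 199020) / (191 - 620)
= 298.29 W

298.29 W


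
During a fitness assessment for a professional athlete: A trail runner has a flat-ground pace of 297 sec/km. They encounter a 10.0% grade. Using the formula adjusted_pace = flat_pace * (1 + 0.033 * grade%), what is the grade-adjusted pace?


Grade factor = 1 + 0.033 * 10.0 = 1.33
Adjusted = 297 * 1.33 = 395.01 sec/km

395.01 s/km


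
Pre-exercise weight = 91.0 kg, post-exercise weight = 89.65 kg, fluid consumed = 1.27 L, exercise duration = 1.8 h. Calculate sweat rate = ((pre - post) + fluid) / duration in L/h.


Weight loss = 91.0 - 89.65 = 1.35 kg (approx L)
Total sweat = 1.35 + 1.27 = 2.62 L
Sweat rate = 2.62 / 1.8 = 1.456 L/h

1.456 L/h


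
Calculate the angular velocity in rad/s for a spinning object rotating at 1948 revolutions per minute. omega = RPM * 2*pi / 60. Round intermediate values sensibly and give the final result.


omega = RPM * 2*pi / 60
= 1948 * 6.28318531 / 60
= 203.994 rad/s

203.994 rad/s


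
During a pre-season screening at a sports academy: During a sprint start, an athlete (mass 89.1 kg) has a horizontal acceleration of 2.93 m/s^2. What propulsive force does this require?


Propulsive force = mass * acceleration
= 89.1 kg * 2.93 m/s^2
= 261.06 N

261.06 N


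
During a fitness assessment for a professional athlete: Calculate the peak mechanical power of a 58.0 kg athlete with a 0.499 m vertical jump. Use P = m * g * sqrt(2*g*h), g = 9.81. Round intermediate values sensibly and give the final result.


First, sqrt(2gh) = sqrt(2 * 9.81 * 0.499)
= sqrt(9.79038) = 3.128958 m/s
Power = 58.0 * 9.81 * 3.128958 = 1780.31 W

1780.31 W


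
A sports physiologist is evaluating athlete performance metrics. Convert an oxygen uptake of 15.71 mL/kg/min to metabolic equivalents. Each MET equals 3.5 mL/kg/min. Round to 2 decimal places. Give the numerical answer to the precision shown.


One MET = 3.5 mL/kg/min
Number of METs = 15.71 / 3.5
= 4.49 METs

4.49 METs


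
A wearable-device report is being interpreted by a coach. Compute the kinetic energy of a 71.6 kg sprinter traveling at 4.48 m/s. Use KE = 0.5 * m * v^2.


Velocity squared = 20.0704
KE = 0.5 * 71.6 * 20.0704 = 718.52 J

718.52 J


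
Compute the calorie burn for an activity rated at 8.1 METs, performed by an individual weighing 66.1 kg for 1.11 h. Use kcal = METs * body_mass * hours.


Product of METs and mass = 8.1 * 66.1 = 535.41
Total kcal = 535.41 * 1.11 = 594.31 kcal

594.31 kcal


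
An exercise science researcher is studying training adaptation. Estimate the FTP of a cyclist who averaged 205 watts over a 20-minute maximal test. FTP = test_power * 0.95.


FTP = 205 * 0.95 = 194.75 W

194.75 W


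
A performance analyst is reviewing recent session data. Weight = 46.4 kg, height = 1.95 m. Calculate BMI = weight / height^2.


height^2 = 1.95^2 = 3.8025
BMI = 46.4 / 3.8025 = 12.2 kg/m^2

12.2 kg/m^2


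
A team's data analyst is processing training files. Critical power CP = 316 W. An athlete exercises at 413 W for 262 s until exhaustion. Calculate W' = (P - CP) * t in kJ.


P - CP = 413 - 316 = 97 W
W' = 97 * 262 = 25414 J
= 25414 / 1000 = 25.414 kJ

25.414 kJ


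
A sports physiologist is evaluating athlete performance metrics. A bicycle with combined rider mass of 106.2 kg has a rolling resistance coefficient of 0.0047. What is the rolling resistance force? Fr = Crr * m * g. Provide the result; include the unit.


Fr = 0.0047 * 106.2 * 9.81
= 0.49914 * 9.81
= 4.897 N

4.897 N


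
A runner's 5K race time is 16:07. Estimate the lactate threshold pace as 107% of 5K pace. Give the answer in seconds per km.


Total race time = 16*60 + 7 = 967 seconds
5K pace = 967 / 5 = 193.4 sec/km
LT pace = 193.4 * 1.07 = 206.94 sec/km

206.94 s/km


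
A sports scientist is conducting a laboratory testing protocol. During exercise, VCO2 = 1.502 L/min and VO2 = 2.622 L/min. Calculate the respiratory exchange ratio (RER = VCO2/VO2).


RER = VCO2 / VO2
= 1.502 / 2.622
= 0.5728

0.5728


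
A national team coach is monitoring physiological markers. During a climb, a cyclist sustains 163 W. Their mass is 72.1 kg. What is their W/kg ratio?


Power-to-weight = 163 W / 72.1 kg
= 2.261 W/kg

2.261 W/kg


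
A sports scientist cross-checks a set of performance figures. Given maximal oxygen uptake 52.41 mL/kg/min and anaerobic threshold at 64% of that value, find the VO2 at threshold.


Percentage as decimal = 0.64
VO2 at AT = 52.41 * 0.64 = 33.54 mL/kg/min

33.54 mL/kg/min


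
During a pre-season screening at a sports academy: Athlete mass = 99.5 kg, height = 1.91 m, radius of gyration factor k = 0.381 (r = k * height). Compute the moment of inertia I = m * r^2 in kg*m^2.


r = k * height = 0.381 * 1.91 = 0.72771 m
r^2 = 0.72771^2 = 0.529562
I = 99.5 * 0.529562 = 52.691 kg*m^2

52.691 kg*m^2


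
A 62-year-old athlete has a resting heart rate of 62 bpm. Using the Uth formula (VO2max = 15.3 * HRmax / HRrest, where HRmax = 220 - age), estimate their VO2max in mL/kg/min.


HRmax = 220 - 62 = 158 bpm
Ratio = HRmax / HRrest = 158 / 62 = 2.5484
VO2max = 15.3 * 2.5484 = 38.99 mL/kg/min

38.99 mL/kg/min


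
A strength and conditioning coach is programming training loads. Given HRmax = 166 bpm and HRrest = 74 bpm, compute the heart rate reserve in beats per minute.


Heart rate reserve = maximum HR minus resting HR
HRR = 166 - 74 = 92 bpm

92 bpm


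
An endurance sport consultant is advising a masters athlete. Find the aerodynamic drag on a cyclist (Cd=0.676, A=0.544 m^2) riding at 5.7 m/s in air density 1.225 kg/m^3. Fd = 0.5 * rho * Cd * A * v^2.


Fd = 0.5 * 1.225 * 0.676 * 0.544 * 5.7^2
= 0.5 * 1.225 * 0.676 * 0.544 * 32.49
= 7.318 N

7.318 N


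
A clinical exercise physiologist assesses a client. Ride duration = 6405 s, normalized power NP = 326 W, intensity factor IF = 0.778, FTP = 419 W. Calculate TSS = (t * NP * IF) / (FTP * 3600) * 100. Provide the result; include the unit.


Numerator = 6405 * 326 * 0.778 = 1624487.34
Denominator = 419 * 3600 = 1508400
TSS = 1624487.34 / 1508400 * 100
= 107.7

107.7 TSS


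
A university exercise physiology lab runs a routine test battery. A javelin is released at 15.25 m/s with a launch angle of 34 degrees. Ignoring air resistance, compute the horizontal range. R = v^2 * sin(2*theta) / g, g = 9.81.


Launch speed squared = 232.5625
sin(2 * 34 deg) = 0.927184
Range = 232.5625 * 0.927184 / 9.81
= 21.98 m

21.98 m


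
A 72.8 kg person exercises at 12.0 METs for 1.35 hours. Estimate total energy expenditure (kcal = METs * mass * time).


Energy = METs * mass(kg) * time(h)
= 12.0 * 72.8 * 1.35
= 1179.36 kcal

1179.36 kcal


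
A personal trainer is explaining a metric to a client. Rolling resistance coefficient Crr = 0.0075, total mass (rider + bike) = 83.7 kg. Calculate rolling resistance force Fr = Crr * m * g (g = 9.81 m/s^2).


Fr = Crr * m * g
= 0.0075 * 83.7 * 9.81
= 6.158 N

6.158 N


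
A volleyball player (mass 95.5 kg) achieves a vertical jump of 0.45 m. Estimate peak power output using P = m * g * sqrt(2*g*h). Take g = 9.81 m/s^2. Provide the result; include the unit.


2 * g * h = 2 * 9.81 * 0.45 = 8.829
sqrt(8.829) = 2.971363 m/s
P = 95.5 * 9.81 * 2.971363 = 2783.74 W

2783.74 W


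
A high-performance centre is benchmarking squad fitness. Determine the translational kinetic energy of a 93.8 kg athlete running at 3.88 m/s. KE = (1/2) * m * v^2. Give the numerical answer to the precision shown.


KE = 0.5 * m * v^2
= 0.5 * 93.8 * 3.88^2
= 0.5 * 93.8 * 15.0544
= 706.05 J

706.05 J


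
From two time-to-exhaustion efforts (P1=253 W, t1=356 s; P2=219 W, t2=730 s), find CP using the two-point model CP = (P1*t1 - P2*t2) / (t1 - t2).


Work in trial 1 = 90068 J
Work in trial 2 = 159870 J
Delta work = -69802 J
Delta time = -374 s
CP = -69802 / -374 = 186.64 W

186.64 W


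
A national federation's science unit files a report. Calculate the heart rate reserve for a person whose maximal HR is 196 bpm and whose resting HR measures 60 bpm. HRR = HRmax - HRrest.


HRmax = 196 bpm
HRrest = 60 bpm
HRR = 196 - 60 = 136 bpm

136 bpm


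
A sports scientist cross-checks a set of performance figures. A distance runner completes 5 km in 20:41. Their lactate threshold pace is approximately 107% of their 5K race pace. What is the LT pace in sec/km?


Convert to seconds: 20 min 41 s = 1241 s
Pace per km = 1241 / 5 = 248.2 s/km
LT pace = 248.2 * 1.07 = 265.57 s/km

265.57 s/km


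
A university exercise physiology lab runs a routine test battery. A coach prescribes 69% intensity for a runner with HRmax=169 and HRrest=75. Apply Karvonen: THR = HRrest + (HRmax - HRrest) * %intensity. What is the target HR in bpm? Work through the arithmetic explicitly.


Heart rate reserve = 169 - 75 = 94
Intensity fraction = 69 / 100 = 0.69
THR = 75 + 94 * 0.69 = 139.86 bpm

139.86 bpm


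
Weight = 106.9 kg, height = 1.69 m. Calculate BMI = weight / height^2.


height^2 = 1.69^2 = 2.8561
BMI = 106.9 / 2.8561 = 37.43 kg/m^2

37.43 kg/m^2


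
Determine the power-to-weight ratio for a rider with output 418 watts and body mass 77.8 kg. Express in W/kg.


P/W = 418 / 77.8 = 5.373 W/kg

5.373 W/kg


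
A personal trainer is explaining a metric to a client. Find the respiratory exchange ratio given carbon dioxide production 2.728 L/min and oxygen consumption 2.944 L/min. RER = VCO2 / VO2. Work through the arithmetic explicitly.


VCO2 = 2.728 L/min
VO2 = 2.944 L/min
RER = 2.728 / 2.944 = 0.9266

0.9266


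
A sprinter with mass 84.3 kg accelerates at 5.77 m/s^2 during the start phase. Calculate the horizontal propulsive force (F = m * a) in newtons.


F = m * a
= 84.3 * 5.77
= 486.41 N

486.41 N


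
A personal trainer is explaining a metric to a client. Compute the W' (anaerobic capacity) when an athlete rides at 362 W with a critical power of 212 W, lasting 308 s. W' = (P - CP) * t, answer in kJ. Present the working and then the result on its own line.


Above-CP power = 150 W
Duration = 308 s
W' = 150 * 308 = 46200 J
Convert: 46200 / 1000 = 46.2 kJ

46.2 kJ


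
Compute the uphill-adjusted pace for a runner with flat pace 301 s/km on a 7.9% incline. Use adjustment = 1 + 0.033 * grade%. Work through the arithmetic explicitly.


Adjustment factor = 1 + 0.033 * 7.9 = 1.2607
Grade-adjusted pace = 301 * 1.2607 = 379.47 s/km

379.47 s/km


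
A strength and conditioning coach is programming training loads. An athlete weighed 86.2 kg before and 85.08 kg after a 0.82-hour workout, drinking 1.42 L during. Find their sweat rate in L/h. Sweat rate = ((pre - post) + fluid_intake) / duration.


Body mass change = 1.12 kg
Total sweat loss = 1.12 + 1.42 = 2.54 L
Rate = 2.54 / 0.82 = 3.098 L/h

3.098 L/h


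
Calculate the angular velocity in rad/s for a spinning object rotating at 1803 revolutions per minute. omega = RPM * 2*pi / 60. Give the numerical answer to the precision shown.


omega = RPM * 2*pi / 60
= 1803 * 6.28318531 / 60
= 188.81 rad/s

188.81 rad/s


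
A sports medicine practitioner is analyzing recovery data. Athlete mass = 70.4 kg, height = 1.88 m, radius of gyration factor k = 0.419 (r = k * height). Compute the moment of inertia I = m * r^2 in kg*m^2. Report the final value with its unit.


r = k * height = 0.419 * 1.88 = 0.78772 m
r^2 = 0.78772^2 = 0.620503
I = 70.4 * 0.620503 = 43.683 kg*m^2

43.683 kg*m^2


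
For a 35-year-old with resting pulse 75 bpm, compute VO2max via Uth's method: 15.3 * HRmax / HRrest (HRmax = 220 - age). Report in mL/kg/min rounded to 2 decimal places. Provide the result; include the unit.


Step 1: HRmax = 220 - 35 = 185 bpm
Step 2: Ratio = 185 / 75 = 2.4667
Step 3: VO2max = 15.3 * 2.4667 = 37.74 mL/kg/min

37.74 mL/kg/min


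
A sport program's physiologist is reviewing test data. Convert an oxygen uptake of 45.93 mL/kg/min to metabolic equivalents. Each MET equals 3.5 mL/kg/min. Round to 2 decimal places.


One MET = 3.5 mL/kg/min
Number of METs = 45.93 / 3.5
= 13.12 METs

13.12 METs


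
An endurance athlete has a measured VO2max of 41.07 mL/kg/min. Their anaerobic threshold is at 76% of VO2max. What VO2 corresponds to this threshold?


Anaerobic threshold VO2 = VO2max * 76%
= 41.07 * 0.76
= 31.21 mL/kg/min

31.21 mL/kg/min


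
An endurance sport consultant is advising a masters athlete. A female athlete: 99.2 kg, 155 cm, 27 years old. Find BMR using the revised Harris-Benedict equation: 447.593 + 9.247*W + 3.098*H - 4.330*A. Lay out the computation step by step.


Intercept = 447.593
Weight contribution = 9.247 * 99.2 = 917.3024
Height contribution = 3.098 * 155 = 480.19
Age contribution = 4.33 * 27 = 116.91
BMR = 447.593 + 917.3024 + 480.19 - 116.91
= 1728.18 kcal/day

1728.18 kcal/day


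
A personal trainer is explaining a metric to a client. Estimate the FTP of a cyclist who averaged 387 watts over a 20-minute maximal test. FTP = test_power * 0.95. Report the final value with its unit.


FTP = 387 * 0.95 = 367.65 W

367.65 W


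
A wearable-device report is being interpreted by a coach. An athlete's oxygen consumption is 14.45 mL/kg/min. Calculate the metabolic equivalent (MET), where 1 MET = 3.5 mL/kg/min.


MET = VO2 / 3.5
= 14.45 / 3.5
= 4.13 METs

4.13 METs


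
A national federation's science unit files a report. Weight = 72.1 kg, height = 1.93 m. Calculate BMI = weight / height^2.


height^2 = 1.93^2 = 3.7249
BMI = 72.1 / 3.7249 = 19.36 kg/m^2

19.36 kg/m^2


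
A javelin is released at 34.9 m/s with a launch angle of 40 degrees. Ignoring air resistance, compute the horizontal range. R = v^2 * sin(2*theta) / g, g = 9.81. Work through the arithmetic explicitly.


Launch speed squared = 1218.01
sin(2 * 40 deg) = 0.984808
Range = 1218.01 * 0.984808 / 9.81
= 122.274 m

122.274 m


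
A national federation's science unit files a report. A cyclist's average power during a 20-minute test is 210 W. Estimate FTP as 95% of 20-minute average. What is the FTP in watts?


FTP = 20-min power * 0.95
= 210 * 0.95
= 199.5 W

199.5 W


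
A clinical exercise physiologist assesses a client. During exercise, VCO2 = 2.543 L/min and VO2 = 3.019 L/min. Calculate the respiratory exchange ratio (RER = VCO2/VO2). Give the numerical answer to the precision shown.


RER = VCO2 / VO2
= 2.543 / 3.019
= 0.8423

0.8423


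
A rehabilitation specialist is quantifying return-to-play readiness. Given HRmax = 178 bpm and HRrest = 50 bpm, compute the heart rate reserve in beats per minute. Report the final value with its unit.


Heart rate reserve = maximum HR minus resting HR
HRR = 178 - 50 = 128 bpm

128 bpm


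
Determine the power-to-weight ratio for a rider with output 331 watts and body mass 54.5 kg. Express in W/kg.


P/W = 331 / 54.5 = 6.073 W/kg

6.073 W/kg


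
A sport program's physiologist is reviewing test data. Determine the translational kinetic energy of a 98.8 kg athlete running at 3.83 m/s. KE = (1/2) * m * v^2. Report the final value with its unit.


KE = 0.5 * m * v^2
= 0.5 * 98.8 * 3.83^2
= 0.5 * 98.8 * 14.6689
= 724.64 J

724.64 J


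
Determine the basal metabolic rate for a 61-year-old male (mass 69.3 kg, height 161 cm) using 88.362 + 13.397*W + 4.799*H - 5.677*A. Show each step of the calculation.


BMR = 88.362 + 13.397*69.3 + 4.799*161 - 5.677*61
= 1443.12 kcal/day

1443.12 kcal/day


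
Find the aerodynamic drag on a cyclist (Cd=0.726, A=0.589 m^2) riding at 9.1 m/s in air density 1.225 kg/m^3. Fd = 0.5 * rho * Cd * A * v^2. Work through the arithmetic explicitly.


Fd = 0.5 * 1.225 * 0.726 * 0.589 * 9.1^2
= 0.5 * 1.225 * 0.726 * 0.589 * 82.81
= 21.689 N

21.689 N


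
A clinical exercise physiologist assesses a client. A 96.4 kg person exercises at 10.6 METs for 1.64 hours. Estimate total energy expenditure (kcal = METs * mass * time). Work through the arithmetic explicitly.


Energy = METs * mass(kg) * time(h)
= 10.6 * 96.4 * 1.64
= 1675.82 kcal

1675.82 kcal


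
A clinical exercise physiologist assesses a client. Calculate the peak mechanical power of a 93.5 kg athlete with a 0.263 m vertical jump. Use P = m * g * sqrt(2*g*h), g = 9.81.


First, sqrt(2gh) = sqrt(2 * 9.81 * 0.263)
= sqrt(5.16006) = 2.271577 m/s
Power = 93.5 * 9.81 * 2.271577 = 2083.57 W

2083.57 W


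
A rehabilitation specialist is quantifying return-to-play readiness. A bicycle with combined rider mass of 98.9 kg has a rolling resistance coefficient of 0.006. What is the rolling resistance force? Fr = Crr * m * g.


Fr = 0.006 * 98.9 * 9.81
= 0.5934 * 9.81
= 5.821 N

5.821 N


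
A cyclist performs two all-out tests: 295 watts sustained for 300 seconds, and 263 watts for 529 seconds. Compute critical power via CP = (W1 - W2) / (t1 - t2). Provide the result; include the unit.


W1 = P1 * t1 = 295 * 300 = 88500 J
W2 = P2 * t2 = 263 * 529 = 139127 J
CP = (88500 - 139127) / (300 - 529)
= 221.08 W

221.08 W


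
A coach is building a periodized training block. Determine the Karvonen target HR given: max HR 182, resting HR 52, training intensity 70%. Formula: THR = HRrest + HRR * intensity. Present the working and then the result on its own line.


HRR = HRmax - HRrest = 182 - 52 = 130
THR = 52 + 130 * 0.7
= 143.0 bpm

143.0 bpm


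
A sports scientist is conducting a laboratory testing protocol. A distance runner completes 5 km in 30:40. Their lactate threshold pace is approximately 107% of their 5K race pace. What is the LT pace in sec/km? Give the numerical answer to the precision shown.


Convert to seconds: 30 min 40 s = 1840 s
Pace per km = 1840 / 5 = 368.0 s/km
LT pace = 368.0 * 1.07 = 393.76 s/km

393.76 s/km


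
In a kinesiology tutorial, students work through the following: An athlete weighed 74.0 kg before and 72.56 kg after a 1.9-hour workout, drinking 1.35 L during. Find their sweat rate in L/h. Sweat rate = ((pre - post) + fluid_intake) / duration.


Body mass change = 1.44 kg
Total sweat loss = 1.44 + 1.35 = 2.79 L
Rate = 2.79 / 1.9 = 1.468 L/h

1.468 L/h


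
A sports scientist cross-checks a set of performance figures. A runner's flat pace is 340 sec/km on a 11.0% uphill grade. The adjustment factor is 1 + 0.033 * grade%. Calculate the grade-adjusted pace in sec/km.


Factor = 1 + 0.033 * 11.0 = 1.363
Adjusted pace = 340 * 1.363
= 463.42 sec/km

463.42 s/km


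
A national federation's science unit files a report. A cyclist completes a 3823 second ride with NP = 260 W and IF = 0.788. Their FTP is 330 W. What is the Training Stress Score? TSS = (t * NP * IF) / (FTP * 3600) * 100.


t * NP * IF = 3823 * 260 * 0.788 = 783256.24
FTP * 3600 = 1188000
TSS = (783256.24 / 1188000) * 100 = 65.93

65.93 TSS


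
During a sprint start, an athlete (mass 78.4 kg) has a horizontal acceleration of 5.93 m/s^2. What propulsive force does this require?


Propulsive force = mass * acceleration
= 78.4 kg * 5.93 m/s^2
= 464.91 N

464.91 N


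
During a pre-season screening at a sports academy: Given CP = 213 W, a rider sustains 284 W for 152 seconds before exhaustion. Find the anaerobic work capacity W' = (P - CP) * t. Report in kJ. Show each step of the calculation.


Excess power = 284 - 213 = 71 W
Work above CP = 71 * 152 = 10792 J
W' = 10.792 kJ

10.792 kJ


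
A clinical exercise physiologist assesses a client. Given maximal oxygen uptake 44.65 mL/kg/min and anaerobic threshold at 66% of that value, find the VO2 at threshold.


Percentage as decimal = 0.66
VO2 at AT = 44.65 * 0.66 = 29.47 mL/kg/min

29.47 mL/kg/min


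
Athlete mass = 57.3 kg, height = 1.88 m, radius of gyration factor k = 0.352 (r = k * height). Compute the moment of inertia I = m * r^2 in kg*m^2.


r = k * height = 0.352 * 1.88 = 0.66176 m
r^2 = 0.66176^2 = 0.437926
I = 57.3 * 0.437926 = 25.093 kg*m^2

25.093 kg*m^2


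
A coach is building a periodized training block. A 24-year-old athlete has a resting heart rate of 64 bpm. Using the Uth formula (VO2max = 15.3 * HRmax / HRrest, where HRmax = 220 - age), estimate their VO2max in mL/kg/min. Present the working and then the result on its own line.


HRmax = 220 - 24 = 196 bpm
Ratio = HRmax / HRrest = 196 / 64 = 3.0625
VO2max = 15.3 * 3.0625 = 46.86 mL/kg/min

46.86 mL/kg/min


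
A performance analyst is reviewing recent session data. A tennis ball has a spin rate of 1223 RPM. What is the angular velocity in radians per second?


Convert RPM to rad/s: multiply by 2*pi and divide by 60
omega = 1223 * 2 * pi / 60
= 128.072 rad/s

128.072 rad/s


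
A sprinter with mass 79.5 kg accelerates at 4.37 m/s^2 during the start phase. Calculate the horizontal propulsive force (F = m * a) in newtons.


F = m * a
= 79.5 * 4.37
= 347.42 N

347.42 N


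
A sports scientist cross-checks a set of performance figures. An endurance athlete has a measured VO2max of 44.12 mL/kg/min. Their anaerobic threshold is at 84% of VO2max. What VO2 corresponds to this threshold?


Anaerobic threshold VO2 = VO2max * 84%
= 44.12 * 0.84
= 37.06 mL/kg/min

37.06 mL/kg/min


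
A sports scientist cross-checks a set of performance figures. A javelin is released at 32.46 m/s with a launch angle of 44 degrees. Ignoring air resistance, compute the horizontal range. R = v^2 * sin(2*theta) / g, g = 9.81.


Launch speed squared = 1053.6516
sin(2 * 44 deg) = 0.999391
Range = 1053.6516 * 0.999391 / 9.81
= 107.34 m

107.34 m


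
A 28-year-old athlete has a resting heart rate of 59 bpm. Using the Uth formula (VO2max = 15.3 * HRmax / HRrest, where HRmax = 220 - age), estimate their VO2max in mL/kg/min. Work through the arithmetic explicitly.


HRmax = 220 - 28 = 192 bpm
Ratio = HRmax / HRrest = 192 / 59 = 3.2542
VO2max = 15.3 * 3.2542 = 49.79 mL/kg/min

49.79 mL/kg/min


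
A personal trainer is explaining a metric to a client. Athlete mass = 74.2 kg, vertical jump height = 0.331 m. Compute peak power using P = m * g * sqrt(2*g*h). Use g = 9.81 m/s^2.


sqrt(2 * 9.81 * 0.331) = sqrt(6.49422) = 2.548376 m/s
P = 74.2 * 9.81 * 2.548376
= 1854.97 W

1854.97 W


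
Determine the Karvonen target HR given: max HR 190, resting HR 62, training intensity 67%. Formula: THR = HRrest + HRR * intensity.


HRR = HRmax - HRrest = 190 - 62 = 128
THR = 62 + 128 * 0.67
= 147.76 bpm

147.76 bpm


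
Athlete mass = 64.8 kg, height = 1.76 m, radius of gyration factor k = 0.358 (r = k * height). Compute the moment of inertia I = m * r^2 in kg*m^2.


r = k * height = 0.358 * 1.76 = 0.63008 m
r^2 = 0.63008^2 = 0.397001
I = 64.8 * 0.397001 = 25.726 kg*m^2

25.726 kg*m^2


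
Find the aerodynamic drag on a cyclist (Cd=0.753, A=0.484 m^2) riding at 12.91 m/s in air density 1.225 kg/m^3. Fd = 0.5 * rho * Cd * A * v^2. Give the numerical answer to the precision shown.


Fd = 0.5 * 1.225 * 0.753 * 0.484 * 12.91^2
= 0.5 * 1.225 * 0.753 * 0.484 * 166.6681
= 37.205 N

37.205 N


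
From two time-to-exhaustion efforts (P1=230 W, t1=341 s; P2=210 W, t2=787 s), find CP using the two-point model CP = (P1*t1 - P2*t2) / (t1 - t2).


Work in trial 1 = 78430 J
Work in trial 2 = 165270 J
Delta work = -86840 J
Delta time = -446 s
CP = -86840 / -446 = 194.71 W

194.71 W


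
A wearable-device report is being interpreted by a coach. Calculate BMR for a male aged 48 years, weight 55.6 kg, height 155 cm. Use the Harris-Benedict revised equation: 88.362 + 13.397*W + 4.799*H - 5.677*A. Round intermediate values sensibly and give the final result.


Substituting values:
W term = 13.397 * 55.6 = 744.8732
H term = 4.799 * 155 = 743.845
A term = 5.677 * 48 = 272.496
BMR = 1304.58 kcal/day

1304.58 kcal/day


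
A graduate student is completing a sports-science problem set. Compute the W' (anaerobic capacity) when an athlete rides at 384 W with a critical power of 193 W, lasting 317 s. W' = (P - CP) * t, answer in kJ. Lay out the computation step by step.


Above-CP power = 191 W
Duration = 317 s
W' = 191 * 317 = 60547 J
Convert: 60547 / 1000 = 60.547 kJ

60.547 kJ


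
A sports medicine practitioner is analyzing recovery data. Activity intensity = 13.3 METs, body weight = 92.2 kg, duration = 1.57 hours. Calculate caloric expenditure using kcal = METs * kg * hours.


kcal = 13.3 * 92.2 * 1.57
= 1226.26 * 1.57
= 1925.23 kcal

1925.23 kcal


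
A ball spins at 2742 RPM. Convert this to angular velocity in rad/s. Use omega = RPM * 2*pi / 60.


omega = 2742 * 2 * pi / 60
= 2742 * 6.28318531 / 60
= 17228.494 / 60
= 287.142 rad/s

287.142 rad/s


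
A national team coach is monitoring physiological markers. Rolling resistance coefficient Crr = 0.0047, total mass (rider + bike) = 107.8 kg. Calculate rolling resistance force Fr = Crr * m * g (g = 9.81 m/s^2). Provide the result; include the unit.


Fr = Crr * m * g
= 0.0047 * 107.8 * 9.81
= 4.97 N

4.97 N


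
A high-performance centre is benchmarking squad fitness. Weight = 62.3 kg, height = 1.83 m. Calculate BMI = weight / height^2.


height^2 = 1.83^2 = 3.3489
BMI = 62.3 / 3.3489 = 18.6 kg/m^2

18.6 kg/m^2


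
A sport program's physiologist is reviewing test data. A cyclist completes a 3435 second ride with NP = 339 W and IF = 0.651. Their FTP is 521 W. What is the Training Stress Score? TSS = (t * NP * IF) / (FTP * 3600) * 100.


t * NP * IF = 3435 * 339 * 0.651 = 758066.715
FTP * 3600 = 1875600
TSS = (758066.715 / 1875600) * 100 = 40.42

40.42 TSS


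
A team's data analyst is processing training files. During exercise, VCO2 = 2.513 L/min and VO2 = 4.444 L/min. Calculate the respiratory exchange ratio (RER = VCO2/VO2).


RER = VCO2 / VO2
= 2.513 / 4.444
= 0.5655

0.5655


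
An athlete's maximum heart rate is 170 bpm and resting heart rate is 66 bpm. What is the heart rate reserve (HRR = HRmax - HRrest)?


HRR = HRmax - HRrest
= 170 - 66
= 104 bpm

104 bpm


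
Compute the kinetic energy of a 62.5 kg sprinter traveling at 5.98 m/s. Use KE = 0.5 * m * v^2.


Velocity squared = 35.7604
KE = 0.5 * 62.5 * 35.7604 = 1117.51 J

1117.51 J


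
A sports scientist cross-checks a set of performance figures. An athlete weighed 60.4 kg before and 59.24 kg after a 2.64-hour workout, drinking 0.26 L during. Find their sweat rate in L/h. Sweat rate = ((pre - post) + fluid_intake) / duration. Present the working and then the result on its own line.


Body mass change = 1.16 kg
Total sweat loss = 1.16 + 0.26 = 1.42 L
Rate = 1.42 / 2.64 = 0.538 L/h

0.538 L/h


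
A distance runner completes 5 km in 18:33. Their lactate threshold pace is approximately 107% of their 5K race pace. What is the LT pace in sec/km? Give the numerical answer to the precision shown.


Convert to seconds: 18 min 33 s = 1113 s
Pace per km = 1113 / 5 = 222.6 s/km
LT pace = 222.6 * 1.07 = 238.18 s/km

238.18 s/km


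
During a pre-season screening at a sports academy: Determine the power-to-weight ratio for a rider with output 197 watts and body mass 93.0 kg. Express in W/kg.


P/W = 197 / 93.0 = 2.118 W/kg

2.118 W/kg


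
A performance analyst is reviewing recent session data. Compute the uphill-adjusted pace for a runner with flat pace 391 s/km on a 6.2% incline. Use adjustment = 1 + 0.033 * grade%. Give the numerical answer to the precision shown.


Adjustment factor = 1 + 0.033 * 6.2 = 1.2046
Grade-adjusted pace = 391 * 1.2046 = 471.0 s/km

471.0 s/km


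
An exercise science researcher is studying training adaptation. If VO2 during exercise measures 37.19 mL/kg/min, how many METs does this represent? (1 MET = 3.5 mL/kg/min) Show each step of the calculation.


METs = VO2 / 3.5 = 37.19 / 3.5 = 10.63

10.63 METs


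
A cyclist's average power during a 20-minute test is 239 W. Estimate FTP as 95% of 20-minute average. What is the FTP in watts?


FTP = 20-min power * 0.95
= 239 * 0.95
= 227.05 W

227.05 W


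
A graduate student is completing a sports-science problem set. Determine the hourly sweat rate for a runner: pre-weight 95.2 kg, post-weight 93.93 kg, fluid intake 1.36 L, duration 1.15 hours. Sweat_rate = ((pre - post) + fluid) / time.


Mass lost = 95.2 - 93.93 = 1.27 kg
Add fluid consumed: 1.27 + 1.36 = 2.63 L total sweat
Sweat rate = 2.63 / 1.15 = 2.287 L/h

2.287 L/h


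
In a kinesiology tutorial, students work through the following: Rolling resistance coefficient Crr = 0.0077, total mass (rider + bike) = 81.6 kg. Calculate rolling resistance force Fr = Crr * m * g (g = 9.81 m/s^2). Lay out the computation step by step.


Fr = Crr * m * g
= 0.0077 * 81.6 * 9.81
= 6.164 N

6.164 N


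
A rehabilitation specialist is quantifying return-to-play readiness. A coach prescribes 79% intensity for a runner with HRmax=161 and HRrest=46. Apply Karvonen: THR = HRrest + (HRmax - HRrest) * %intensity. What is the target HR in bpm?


Heart rate reserve = 161 - 46 = 115
Intensity fraction = 79 / 100 = 0.79
THR = 46 + 115 * 0.79 = 136.85 bpm

136.85 bpm


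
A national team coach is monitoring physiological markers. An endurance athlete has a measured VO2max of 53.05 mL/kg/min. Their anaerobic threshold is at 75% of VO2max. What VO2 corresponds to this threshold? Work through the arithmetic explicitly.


Anaerobic threshold VO2 = VO2max * 75%
= 53.05 * 0.75
= 39.79 mL/kg/min

39.79 mL/kg/min


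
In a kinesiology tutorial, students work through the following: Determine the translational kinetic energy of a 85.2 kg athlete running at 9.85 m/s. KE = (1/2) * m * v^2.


KE = 0.5 * m * v^2
= 0.5 * 85.2 * 9.85^2
= 0.5 * 85.2 * 97.0225
= 4133.16 J

4133.16 J


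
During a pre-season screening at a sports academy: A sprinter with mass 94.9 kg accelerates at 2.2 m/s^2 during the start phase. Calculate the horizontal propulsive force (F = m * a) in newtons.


F = m * a
= 94.9 * 2.2
= 208.78 N

208.78 N


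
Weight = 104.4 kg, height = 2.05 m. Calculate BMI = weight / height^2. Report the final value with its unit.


height^2 = 2.05^2 = 4.2025
BMI = 104.4 / 4.2025 = 24.84 kg/m^2

24.84 kg/m^2


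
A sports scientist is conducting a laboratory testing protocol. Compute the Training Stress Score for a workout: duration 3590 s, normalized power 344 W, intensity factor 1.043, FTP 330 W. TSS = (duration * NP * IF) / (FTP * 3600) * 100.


Product = 3590 * 344 * 1.043 = 1288063.28
Base = 330 * 3600 = 1188000
TSS = 1288063.28 / 1188000 * 100 = 108.42

108.42 TSS


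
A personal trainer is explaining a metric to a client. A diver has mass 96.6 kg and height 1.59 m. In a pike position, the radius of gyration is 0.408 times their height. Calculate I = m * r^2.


r = 0.408 * 1.59 = 0.64872 m
I = m * r^2 = 96.6 * 0.420838 = 40.653 kg*m^2

40.653 kg*m^2


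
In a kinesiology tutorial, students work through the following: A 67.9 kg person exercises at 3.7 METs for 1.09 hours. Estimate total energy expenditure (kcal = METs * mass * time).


Energy = METs * mass(kg) * time(h)
= 3.7 * 67.9 * 1.09
= 273.84 kcal

273.84 kcal


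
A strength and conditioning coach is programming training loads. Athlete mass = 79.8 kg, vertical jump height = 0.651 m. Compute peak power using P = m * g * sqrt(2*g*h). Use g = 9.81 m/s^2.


sqrt(2 * 9.81 * 0.651) = sqrt(12.77262) = 3.57388 m/s
P = 79.8 * 9.81 * 3.57388
= 2797.77 W

2797.77 W


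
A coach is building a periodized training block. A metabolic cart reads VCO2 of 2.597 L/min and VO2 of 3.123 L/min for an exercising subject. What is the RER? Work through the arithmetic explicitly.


RER = VCO2 / VO2 = 2.597 / 3.123 = 0.8316

0.8316


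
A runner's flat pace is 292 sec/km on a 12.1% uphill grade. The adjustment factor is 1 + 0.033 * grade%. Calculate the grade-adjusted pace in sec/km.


Factor = 1 + 0.033 * 12.1 = 1.3993
Adjusted pace = 292 * 1.3993
= 408.6 sec/km

408.6 s/km


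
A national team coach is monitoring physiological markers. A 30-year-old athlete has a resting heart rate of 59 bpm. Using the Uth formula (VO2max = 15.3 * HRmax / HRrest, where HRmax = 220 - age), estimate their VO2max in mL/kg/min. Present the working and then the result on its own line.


HRmax = 220 - 30 = 190 bpm
Ratio = HRmax / HRrest = 190 / 59 = 3.2203
VO2max = 15.3 * 3.2203 = 49.27 mL/kg/min

49.27 mL/kg/min


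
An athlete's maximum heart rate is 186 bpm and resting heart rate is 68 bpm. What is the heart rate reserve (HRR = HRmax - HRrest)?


HRR = HRmax - HRrest
= 186 - 68
= 118 bpm

118 bpm


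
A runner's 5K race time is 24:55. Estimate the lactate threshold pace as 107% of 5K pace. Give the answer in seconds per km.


Total race time = 24*60 + 55 = 1495 seconds
5K pace = 1495 / 5 = 299.0 sec/km
LT pace = 299.0 * 1.07 = 319.93 sec/km

319.93 s/km


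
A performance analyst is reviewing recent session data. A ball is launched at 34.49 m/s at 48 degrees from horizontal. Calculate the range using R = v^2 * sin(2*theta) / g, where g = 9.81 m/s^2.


sin(2 * 48) = sin(96) = 0.994522
v^2 = 34.49^2 = 1189.5601
R = 1189.5601 * 0.994522 / 9.81
= 120.596 m

120.596 m


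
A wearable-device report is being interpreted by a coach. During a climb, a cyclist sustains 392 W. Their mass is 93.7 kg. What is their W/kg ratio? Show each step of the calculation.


Power-to-weight = 392 W / 93.7 kg
= 4.184 W/kg

4.184 W/kg


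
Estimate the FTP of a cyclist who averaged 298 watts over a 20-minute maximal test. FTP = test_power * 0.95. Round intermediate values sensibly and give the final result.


FTP = 298 * 0.95 = 283.1 W

283.1 W


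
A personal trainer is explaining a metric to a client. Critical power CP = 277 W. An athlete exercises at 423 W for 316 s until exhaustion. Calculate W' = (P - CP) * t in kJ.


P - CP = 423 - 277 = 146 W
W' = 146 * 316 = 46136 J
= 46136 / 1000 = 46.136 kJ

46.136 kJ


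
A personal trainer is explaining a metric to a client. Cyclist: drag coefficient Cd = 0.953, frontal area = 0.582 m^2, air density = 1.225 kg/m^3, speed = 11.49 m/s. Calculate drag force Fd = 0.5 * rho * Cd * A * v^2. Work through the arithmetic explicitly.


v^2 = 11.49^2 = 132.0201
Fd = 0.5 * 1.225 * 0.953 * 0.582 * 132.0201
= 44.85 N

44.85 N


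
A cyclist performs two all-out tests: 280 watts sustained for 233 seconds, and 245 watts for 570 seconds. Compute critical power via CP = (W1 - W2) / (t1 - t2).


W1 = P1 * t1 = 280 * 233 = 65240 J
W2 = P2 * t2 = 245 * 570 = 139650 J
CP = (65240 - 139650) / (233 - 570)
= 220.8 W

220.8 W


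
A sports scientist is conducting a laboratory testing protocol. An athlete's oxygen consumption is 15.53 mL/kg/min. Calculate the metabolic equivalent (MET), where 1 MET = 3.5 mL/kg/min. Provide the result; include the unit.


MET = VO2 / 3.5
= 15.53 / 3.5
= 4.44 METs

4.44 METs


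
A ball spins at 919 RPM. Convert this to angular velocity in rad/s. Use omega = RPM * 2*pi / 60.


omega = 919 * 2 * pi / 60
= 919 * 6.28318531 / 60
= 5774.247 / 60
= 96.237 rad/s

96.237 rad/s


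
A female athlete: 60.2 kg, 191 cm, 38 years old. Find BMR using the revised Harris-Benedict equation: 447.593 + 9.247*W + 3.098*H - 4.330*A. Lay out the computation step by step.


Intercept = 447.593
Weight contribution = 9.247 * 60.2 = 556.6694
Height contribution = 3.098 * 191 = 591.718
Age contribution = 4.33 * 38 = 164.54
BMR = 447.593 + 556.6694 + 591.718 - 164.54
= 1431.44 kcal/day

1431.44 kcal/day


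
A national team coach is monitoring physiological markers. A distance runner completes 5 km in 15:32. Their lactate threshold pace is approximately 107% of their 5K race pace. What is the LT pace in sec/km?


Convert to seconds: 15 min 32 s = 932 s
Pace per km = 932 / 5 = 186.4 s/km
LT pace = 186.4 * 1.07 = 199.45 s/km

199.45 s/km


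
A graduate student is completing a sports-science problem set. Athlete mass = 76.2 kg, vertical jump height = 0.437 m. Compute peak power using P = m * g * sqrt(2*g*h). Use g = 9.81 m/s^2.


sqrt(2 * 9.81 * 0.437) = sqrt(8.57394) = 2.928129 m/s
P = 76.2 * 9.81 * 2.928129
= 2188.84 W

2188.84 W


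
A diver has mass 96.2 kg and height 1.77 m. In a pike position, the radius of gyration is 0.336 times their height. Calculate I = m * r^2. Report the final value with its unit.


r = 0.336 * 1.77 = 0.59472 m
I = m * r^2 = 96.2 * 0.353692 = 34.025 kg*m^2

34.025 kg*m^2


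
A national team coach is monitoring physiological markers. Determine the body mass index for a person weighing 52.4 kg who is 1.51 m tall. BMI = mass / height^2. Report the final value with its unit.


BMI = mass / height^2
= 52.4 / 1.51^2
= 52.4 / 2.2801
= 22.98 kg/m^2

22.98 kg/m^2


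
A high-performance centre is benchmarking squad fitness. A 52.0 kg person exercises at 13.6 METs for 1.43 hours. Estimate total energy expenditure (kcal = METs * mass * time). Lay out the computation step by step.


Energy = METs * mass(kg) * time(h)
= 13.6 * 52.0 * 1.43
= 1011.3 kcal

1011.3 kcal
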